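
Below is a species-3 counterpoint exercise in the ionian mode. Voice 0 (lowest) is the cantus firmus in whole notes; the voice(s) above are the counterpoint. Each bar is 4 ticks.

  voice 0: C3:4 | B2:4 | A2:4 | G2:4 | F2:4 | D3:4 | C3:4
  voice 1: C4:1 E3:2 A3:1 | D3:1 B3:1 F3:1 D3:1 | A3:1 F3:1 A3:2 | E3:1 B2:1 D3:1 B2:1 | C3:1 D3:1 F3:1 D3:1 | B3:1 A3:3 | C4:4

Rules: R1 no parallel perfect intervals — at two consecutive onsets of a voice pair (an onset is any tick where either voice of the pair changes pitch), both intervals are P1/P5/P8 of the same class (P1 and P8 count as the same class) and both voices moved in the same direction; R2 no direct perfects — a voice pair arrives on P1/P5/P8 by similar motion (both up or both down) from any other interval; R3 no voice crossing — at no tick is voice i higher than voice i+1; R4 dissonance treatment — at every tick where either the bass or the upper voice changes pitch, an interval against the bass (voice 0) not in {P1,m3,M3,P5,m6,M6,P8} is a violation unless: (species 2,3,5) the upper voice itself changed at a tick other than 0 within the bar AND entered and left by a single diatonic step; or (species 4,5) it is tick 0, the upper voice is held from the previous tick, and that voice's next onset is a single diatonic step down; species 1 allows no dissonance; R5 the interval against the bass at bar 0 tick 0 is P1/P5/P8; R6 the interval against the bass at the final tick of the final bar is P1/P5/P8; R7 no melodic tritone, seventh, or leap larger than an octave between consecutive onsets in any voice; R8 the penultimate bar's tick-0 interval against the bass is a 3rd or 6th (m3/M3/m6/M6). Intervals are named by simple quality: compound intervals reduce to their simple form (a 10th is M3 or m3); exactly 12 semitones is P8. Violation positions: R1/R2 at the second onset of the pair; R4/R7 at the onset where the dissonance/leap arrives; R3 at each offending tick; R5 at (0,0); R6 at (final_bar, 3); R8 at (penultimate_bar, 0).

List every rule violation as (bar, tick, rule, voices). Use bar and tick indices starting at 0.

bar 0: v0=C3 v1=C4 downbeat P8
bar 1: v0=B2 v1=D3 downbeat m3
bar 2: v0=A2 v1=A3 downbeat P8
bar 3: v0=G2 v1=E3 downbeat M6
bar 4: v0=F2 v1=C3 downbeat P5
bar 5: v0=D3 v1=B3 downbeat M6
bar 6: v0=C3 v1=C4 downbeat P8
  -> R4 @ bar 1 tick 2 v(0, 1): B2/F3 TT untreated
  -> R7 @ bar 1 tick 2 v(1,): B3->F3 leap 6st

(1, 2, R4, (0, 1))
(1, 2, R7, (1,))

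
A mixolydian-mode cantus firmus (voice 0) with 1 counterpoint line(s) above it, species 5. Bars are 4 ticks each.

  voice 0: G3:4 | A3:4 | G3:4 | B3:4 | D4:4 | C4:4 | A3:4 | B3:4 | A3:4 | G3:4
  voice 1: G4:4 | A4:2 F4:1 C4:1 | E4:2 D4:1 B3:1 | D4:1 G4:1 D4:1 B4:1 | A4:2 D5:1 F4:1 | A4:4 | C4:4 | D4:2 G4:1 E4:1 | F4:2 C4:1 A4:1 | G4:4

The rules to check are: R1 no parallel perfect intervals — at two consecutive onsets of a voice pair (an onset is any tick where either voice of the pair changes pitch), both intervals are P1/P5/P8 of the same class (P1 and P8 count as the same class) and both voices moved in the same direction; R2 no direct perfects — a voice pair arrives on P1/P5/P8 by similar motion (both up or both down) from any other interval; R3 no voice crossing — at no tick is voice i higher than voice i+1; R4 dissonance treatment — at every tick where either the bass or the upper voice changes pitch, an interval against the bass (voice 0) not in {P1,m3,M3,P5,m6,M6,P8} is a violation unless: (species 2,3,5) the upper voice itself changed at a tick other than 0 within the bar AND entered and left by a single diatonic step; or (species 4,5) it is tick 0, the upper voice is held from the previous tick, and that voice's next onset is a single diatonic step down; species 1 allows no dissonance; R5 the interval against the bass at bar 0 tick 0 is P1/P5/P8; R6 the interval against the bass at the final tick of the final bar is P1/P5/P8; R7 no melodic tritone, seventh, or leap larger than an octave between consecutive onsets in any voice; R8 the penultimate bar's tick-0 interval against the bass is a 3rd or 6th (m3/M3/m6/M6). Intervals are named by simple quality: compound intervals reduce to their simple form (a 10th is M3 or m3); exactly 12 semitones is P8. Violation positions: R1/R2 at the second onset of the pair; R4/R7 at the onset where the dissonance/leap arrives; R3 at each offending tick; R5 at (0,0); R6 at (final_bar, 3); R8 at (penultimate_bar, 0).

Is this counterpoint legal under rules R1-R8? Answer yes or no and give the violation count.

bar 0: v0=G3 v1=G4 (P8)
bar 1: v0=A3 v1=A4 (P8)
bar 2: v0=G3 v1=E4 (M6)
bar 3: v0=B3 v1=D4 (m3)
bar 4: v0=D4 v1=A4 (P5)
bar 5: v0=C4 v1=A4 (M6)
bar 6: v0=A3 v1=C4 (m3)
bar 7: v0=B3 v1=D4 (m3)
bar 8: v0=A3 v1=F4 (m6)
bar 9: v0=G3 v1=G4 (P8)
  R1 @ bar1.0: G3/G4 P8 -> A3/A4 P8 similar
  R4 @ bar7.3: B3/E4 P4 untreated
  R1 @ bar9.0: A3/A4 P8 -> G3/G4 P8 similar

No (3 violations)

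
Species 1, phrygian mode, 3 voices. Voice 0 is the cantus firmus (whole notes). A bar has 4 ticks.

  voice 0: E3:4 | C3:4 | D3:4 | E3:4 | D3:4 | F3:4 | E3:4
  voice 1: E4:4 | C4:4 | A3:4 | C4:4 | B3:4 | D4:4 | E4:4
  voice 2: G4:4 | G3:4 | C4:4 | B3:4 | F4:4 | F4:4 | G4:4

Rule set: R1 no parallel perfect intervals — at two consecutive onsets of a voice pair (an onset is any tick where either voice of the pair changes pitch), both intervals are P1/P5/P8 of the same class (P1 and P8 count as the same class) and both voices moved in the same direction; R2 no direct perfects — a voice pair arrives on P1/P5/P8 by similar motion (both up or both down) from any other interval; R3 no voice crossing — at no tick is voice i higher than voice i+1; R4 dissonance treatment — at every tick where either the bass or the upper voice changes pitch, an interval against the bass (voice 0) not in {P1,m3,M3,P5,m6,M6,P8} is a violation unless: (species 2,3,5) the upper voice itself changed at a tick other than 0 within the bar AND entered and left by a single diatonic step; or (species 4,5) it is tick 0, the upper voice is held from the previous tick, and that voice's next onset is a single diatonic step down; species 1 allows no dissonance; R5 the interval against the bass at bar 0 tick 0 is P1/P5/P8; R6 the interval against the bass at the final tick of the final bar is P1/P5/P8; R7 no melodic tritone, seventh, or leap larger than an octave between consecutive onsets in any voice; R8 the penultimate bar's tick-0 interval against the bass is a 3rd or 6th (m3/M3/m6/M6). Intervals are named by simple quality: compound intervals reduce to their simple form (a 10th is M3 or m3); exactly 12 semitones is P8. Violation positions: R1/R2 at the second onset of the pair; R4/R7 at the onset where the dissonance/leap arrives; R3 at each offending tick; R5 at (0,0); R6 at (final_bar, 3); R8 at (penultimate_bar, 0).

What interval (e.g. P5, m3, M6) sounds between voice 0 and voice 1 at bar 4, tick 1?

voice 0=D3 voice 1=B3 -> M6

M6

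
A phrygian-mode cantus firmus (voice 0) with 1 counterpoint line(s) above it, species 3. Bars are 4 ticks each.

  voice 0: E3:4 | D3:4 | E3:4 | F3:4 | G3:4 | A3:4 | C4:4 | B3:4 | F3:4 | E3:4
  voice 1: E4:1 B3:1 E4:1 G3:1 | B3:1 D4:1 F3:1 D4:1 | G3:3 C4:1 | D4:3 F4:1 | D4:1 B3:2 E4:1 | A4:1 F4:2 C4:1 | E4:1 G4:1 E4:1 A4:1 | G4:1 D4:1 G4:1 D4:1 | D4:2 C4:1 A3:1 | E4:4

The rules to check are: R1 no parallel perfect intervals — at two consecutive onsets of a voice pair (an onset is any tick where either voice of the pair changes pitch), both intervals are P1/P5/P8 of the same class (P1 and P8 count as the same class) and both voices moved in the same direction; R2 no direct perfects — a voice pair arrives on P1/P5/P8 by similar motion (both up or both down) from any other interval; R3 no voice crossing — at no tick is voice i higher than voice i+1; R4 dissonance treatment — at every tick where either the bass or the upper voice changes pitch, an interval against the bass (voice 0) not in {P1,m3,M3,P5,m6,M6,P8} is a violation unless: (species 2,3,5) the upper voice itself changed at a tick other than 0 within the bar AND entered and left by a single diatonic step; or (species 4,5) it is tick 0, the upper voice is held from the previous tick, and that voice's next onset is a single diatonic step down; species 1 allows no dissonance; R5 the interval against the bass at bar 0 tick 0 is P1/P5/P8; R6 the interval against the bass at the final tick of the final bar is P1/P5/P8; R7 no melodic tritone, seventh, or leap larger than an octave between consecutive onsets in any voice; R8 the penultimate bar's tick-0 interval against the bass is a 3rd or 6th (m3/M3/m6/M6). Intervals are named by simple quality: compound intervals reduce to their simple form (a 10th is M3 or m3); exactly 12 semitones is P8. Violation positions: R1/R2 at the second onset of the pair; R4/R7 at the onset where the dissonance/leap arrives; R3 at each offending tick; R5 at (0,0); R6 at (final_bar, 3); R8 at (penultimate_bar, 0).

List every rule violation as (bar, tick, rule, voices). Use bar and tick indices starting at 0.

bar 0: v0=E3 v1=E4 downbeat P8
bar 1: v0=D3 v1=B3 downbeat M6
bar 2: v0=E3 v1=G3 downbeat m3
bar 3: v0=F3 v1=D4 downbeat M6
bar 4: v0=G3 v1=D4 downbeat P5
bar 5: v0=A3 v1=A4 downbeat P8
bar 6: v0=C4 v1=E4 downbeat M3
bar 7: v0=B3 v1=G4 downbeat m6
bar 8: v0=F3 v1=D4 downbeat M6
bar 9: v0=E3 v1=E4 downbeat P8
  -> R2 @ bar 5 tick 0 v(0, 1): G3/E4 M6 -> A3/A4 P8 similar
  -> R7 @ bar 8 tick 0 v(0,): B3->F3 leap 6st

(5, 0, R2, (0, 1))
(8, 0, R7, (0,))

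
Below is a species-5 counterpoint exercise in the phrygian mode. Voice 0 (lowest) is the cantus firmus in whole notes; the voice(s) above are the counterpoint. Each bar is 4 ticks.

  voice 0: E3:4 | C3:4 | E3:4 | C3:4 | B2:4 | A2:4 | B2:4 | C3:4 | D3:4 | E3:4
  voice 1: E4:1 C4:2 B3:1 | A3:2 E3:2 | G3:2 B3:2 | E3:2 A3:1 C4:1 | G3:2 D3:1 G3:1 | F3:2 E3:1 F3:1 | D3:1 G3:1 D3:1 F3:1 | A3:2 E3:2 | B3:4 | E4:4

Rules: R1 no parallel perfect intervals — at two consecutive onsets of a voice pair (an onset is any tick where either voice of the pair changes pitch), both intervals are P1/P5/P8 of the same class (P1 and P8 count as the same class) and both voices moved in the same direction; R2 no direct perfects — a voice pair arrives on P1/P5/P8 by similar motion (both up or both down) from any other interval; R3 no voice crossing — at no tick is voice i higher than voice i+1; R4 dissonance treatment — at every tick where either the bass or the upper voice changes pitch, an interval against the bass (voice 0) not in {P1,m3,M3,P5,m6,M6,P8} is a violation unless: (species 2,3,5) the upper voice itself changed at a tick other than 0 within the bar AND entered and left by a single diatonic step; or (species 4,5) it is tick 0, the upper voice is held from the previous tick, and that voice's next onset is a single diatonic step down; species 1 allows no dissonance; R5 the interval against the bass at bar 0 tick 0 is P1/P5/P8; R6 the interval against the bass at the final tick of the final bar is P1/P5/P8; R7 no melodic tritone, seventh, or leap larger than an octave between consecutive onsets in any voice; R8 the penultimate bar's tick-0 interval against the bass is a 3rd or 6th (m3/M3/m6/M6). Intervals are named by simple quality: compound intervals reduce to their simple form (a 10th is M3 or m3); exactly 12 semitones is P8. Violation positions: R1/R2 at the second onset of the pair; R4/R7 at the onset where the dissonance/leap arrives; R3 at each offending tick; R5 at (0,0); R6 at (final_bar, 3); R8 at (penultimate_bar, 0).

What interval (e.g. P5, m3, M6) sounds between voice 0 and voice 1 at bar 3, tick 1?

voice 0=C3 voice 1=E3 -> M3

M3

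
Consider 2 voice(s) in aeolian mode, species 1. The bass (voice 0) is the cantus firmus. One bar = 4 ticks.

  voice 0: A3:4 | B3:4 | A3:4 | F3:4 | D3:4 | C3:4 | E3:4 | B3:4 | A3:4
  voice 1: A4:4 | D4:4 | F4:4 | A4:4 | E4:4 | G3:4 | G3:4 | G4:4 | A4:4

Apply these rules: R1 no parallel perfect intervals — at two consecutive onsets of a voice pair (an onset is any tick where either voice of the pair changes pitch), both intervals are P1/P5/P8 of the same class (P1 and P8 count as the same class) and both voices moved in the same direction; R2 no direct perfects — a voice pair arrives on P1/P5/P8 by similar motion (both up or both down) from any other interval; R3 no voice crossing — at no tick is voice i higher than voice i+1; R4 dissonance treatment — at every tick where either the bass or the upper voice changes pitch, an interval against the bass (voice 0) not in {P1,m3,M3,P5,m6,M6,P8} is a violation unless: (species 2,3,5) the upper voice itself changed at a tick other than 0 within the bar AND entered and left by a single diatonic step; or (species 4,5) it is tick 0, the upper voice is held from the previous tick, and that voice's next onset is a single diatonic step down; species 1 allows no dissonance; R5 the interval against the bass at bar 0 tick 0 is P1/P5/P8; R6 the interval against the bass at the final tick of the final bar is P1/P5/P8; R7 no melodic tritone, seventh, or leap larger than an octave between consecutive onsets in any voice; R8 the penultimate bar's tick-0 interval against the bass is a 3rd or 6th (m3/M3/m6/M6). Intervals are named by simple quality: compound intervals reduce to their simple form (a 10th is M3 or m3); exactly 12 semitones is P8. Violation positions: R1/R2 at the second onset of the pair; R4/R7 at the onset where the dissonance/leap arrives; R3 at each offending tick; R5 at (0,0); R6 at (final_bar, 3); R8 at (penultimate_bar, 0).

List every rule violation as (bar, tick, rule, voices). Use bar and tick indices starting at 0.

(4, 0, R4, (0, 1))
(5, 0, R2, (0, 1))

bar 0: v0=A3 v1=A4 downbeat P8
bar 1: v0=B3 v1=D4 downbeat m3
bar 2: v0=A3 v1=F4 downbeat m6
bar 3: v0=F3 v1=A4 downbeat M3
bar 4: v0=D3 v1=E4 downbeat M2
bar 5: v0=C3 v1=G3 downbeat P5
bar 6: v0=E3 v1=G3 downbeat m3
bar 7: v0=B3 v1=G4 downbeat m6
bar 8: v0=A3 v1=A4 downbeat P8
  -> R4 @ bar 4 tick 0 v(0, 1): D3/E4 M2 untreated
  -> R2 @ bar 5 tick 0 v(0, 1): D3/E4 M2 -> C3/G3 P5 similar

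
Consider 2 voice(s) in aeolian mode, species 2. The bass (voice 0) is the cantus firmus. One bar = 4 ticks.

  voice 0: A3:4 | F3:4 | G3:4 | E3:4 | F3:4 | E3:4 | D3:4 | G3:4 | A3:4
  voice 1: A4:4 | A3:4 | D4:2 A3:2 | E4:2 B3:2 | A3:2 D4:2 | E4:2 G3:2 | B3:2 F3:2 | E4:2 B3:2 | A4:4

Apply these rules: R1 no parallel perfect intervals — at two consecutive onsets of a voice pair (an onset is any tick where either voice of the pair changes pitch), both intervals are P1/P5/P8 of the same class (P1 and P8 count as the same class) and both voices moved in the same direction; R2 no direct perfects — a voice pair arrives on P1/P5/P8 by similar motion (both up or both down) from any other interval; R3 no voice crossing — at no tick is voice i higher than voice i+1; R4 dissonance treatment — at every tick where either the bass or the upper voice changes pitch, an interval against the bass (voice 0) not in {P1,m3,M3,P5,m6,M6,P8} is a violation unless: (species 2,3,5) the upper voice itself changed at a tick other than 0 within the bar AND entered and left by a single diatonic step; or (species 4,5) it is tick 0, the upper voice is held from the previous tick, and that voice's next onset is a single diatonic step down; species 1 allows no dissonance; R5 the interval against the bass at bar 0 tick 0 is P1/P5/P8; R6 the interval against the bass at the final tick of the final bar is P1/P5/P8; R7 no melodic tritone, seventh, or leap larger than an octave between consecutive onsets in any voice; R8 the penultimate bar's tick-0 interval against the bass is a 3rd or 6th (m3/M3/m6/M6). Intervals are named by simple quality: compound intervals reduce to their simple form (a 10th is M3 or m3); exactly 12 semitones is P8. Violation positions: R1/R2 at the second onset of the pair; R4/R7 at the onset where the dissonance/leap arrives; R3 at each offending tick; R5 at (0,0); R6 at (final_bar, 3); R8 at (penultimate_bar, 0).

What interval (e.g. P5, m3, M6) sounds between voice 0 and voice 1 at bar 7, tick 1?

M6

voice 0=G3 voice 1=E4 -> M6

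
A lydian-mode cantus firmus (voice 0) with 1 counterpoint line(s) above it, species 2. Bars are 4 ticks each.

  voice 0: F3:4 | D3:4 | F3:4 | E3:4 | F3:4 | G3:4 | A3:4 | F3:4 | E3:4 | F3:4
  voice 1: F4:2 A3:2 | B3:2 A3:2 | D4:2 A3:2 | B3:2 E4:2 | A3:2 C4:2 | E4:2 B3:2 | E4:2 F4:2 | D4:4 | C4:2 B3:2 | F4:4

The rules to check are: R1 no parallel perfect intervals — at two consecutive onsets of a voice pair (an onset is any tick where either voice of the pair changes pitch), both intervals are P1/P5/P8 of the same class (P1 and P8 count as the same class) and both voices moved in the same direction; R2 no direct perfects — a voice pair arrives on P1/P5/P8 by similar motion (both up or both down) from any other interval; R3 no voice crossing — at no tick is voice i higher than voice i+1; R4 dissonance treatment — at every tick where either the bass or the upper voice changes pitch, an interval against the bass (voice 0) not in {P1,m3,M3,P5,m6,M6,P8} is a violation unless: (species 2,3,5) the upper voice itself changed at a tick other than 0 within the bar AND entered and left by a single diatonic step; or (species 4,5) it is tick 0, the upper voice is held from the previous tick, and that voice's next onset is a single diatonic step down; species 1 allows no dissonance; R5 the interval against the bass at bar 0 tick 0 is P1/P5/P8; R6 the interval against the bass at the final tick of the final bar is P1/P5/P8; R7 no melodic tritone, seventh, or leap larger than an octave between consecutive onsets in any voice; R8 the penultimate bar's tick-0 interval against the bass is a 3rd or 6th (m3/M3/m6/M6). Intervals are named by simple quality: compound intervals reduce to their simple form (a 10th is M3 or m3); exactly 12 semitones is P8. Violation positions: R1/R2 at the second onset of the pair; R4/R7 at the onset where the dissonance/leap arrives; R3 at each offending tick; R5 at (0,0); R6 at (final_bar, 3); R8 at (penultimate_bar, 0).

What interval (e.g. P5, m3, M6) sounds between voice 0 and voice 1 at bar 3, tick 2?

P8

voice 0=E3 voice 1=E4 -> P8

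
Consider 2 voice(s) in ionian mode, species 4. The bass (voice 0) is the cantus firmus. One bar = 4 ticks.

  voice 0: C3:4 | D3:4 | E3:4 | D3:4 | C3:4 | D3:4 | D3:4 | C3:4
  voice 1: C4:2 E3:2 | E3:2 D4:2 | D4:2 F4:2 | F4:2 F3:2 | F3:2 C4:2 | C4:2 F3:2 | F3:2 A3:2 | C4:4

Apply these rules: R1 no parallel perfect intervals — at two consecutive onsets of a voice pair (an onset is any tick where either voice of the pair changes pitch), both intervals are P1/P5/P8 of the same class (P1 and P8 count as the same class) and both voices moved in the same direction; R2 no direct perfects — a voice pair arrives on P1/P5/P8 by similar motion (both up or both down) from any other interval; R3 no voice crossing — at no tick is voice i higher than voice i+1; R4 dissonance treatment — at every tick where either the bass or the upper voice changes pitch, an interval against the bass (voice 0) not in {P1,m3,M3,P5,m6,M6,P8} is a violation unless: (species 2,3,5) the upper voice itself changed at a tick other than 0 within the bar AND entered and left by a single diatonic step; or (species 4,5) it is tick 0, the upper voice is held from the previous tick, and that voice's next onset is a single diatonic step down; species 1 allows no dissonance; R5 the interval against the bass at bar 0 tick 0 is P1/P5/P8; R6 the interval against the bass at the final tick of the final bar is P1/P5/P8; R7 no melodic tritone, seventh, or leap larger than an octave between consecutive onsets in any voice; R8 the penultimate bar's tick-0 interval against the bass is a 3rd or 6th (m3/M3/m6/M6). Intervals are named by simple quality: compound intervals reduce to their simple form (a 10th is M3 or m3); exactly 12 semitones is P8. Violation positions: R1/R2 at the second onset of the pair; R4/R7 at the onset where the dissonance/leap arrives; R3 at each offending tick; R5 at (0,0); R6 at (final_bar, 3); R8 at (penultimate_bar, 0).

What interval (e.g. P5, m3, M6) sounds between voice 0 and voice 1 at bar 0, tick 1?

P8

voice 0=C3 voice 1=C4 -> P8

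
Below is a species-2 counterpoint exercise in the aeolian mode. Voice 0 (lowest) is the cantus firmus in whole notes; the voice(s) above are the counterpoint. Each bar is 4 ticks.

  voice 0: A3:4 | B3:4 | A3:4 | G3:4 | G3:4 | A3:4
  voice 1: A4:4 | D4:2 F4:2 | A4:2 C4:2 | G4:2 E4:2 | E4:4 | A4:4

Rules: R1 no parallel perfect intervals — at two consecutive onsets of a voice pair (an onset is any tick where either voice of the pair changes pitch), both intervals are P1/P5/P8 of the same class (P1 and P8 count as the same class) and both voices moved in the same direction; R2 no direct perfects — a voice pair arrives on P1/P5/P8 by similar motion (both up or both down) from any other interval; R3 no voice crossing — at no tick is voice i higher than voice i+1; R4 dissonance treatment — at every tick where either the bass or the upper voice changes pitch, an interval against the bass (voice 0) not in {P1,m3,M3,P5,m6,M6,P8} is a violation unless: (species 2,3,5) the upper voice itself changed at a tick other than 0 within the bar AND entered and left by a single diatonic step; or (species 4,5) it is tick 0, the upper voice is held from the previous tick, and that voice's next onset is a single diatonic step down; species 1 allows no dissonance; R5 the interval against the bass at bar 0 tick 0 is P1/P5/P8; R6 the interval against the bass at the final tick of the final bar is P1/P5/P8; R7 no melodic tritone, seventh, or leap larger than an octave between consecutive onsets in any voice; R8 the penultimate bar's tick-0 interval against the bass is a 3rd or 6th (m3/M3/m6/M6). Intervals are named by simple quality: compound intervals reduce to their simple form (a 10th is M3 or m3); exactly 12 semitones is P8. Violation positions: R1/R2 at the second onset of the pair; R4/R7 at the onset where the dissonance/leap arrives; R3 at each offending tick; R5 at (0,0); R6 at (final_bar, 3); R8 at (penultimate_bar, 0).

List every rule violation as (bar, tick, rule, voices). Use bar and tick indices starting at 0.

bar 0: v0=A3 v1=A4 downbeat P8
bar 1: v0=B3 v1=D4 downbeat m3
bar 2: v0=A3 v1=A4 downbeat P8
bar 3: v0=G3 v1=G4 downbeat P8
bar 4: v0=G3 v1=E4 downbeat M6
bar 5: v0=A3 v1=A4 downbeat P8
  -> R4 @ bar 1 tick 2 v(0, 1): B3/F4 TT untreated
  -> R2 @ bar 5 tick 0 v(0, 1): G3/E4 M6 -> A3/A4 P8 similar

(1, 2, R4, (0, 1))
(5, 0, R2, (0, 1))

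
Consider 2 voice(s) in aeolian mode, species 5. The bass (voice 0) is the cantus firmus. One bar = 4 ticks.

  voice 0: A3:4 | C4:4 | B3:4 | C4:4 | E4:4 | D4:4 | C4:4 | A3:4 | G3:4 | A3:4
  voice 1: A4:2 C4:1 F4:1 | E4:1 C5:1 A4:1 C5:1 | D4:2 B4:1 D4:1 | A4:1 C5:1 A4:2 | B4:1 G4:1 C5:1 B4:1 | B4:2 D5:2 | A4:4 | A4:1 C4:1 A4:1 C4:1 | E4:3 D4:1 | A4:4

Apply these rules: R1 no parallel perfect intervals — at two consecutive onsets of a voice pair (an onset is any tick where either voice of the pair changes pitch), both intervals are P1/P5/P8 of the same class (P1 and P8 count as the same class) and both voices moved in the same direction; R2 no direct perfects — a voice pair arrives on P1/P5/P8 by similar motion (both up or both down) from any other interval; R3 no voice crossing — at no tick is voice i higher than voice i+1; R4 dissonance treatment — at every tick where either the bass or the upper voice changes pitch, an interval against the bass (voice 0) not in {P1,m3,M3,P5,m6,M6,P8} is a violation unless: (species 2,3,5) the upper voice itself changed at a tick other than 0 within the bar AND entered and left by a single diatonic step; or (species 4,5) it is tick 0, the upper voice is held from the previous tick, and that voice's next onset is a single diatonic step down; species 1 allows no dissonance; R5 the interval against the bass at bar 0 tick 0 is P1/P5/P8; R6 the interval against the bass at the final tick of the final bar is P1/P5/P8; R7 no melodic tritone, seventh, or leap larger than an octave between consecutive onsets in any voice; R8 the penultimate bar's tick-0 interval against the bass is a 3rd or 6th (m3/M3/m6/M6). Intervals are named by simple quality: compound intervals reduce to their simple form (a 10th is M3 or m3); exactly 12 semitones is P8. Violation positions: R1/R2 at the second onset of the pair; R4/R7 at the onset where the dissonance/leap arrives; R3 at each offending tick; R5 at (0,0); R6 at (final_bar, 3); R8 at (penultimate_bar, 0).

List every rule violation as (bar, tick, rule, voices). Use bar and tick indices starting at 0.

bar 0: v0=A3 v1=A4 downbeat P8
bar 1: v0=C4 v1=E4 downbeat M3
bar 2: v0=B3 v1=D4 downbeat m3
bar 3: v0=C4 v1=A4 downbeat M6
bar 4: v0=E4 v1=B4 downbeat P5
bar 5: v0=D4 v1=B4 downbeat M6
bar 6: v0=C4 v1=A4 downbeat M6
bar 7: v0=A3 v1=A4 downbeat P8
bar 8: v0=G3 v1=E4 downbeat M6
bar 9: v0=A3 v1=A4 downbeat P8
  -> R7 @ bar 2 tick 0 v(1,): C5->D4 leap 10st
  -> R2 @ bar 4 tick 0 v(0, 1): C4/A4 M6 -> E4/B4 P5 similar
  -> R2 @ bar 9 tick 0 v(0, 1): G3/D4 P5 -> A3/A4 P8 similar

(2, 0, R7, (1,))
(4, 0, R2, (0, 1))
(9, 0, R2, (0, 1))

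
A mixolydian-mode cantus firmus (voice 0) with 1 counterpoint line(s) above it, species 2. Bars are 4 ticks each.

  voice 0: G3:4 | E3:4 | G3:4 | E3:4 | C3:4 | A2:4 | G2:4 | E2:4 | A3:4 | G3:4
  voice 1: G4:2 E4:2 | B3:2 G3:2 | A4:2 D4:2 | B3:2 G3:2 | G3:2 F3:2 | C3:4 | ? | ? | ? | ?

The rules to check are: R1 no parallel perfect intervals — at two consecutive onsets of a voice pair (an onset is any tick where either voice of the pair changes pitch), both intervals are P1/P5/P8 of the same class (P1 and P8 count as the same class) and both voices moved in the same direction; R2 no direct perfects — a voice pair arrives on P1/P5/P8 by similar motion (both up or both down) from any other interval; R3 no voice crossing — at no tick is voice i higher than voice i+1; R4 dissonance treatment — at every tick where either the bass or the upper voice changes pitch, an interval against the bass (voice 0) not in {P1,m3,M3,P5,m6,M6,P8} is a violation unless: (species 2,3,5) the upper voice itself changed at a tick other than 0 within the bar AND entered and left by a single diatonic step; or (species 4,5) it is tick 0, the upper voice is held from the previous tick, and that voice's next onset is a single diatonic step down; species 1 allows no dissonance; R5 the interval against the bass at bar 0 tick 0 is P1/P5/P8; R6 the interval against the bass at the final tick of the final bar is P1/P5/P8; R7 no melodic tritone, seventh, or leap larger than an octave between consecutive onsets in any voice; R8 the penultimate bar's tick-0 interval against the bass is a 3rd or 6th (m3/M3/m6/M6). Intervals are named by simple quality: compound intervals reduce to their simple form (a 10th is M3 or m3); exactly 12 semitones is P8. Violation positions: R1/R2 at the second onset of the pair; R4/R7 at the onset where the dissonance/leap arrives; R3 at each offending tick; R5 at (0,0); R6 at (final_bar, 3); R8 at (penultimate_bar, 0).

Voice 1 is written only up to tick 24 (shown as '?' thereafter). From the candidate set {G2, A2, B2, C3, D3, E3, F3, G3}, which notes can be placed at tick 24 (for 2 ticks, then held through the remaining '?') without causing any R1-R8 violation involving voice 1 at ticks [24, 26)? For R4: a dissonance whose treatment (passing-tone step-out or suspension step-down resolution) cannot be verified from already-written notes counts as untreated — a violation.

G2: violates R2
A2: violates R4
B2: legal
C3: violates R4
D3: legal
E3: legal
F3: violates R4
G3: legal

{B2, D3, E3, G3}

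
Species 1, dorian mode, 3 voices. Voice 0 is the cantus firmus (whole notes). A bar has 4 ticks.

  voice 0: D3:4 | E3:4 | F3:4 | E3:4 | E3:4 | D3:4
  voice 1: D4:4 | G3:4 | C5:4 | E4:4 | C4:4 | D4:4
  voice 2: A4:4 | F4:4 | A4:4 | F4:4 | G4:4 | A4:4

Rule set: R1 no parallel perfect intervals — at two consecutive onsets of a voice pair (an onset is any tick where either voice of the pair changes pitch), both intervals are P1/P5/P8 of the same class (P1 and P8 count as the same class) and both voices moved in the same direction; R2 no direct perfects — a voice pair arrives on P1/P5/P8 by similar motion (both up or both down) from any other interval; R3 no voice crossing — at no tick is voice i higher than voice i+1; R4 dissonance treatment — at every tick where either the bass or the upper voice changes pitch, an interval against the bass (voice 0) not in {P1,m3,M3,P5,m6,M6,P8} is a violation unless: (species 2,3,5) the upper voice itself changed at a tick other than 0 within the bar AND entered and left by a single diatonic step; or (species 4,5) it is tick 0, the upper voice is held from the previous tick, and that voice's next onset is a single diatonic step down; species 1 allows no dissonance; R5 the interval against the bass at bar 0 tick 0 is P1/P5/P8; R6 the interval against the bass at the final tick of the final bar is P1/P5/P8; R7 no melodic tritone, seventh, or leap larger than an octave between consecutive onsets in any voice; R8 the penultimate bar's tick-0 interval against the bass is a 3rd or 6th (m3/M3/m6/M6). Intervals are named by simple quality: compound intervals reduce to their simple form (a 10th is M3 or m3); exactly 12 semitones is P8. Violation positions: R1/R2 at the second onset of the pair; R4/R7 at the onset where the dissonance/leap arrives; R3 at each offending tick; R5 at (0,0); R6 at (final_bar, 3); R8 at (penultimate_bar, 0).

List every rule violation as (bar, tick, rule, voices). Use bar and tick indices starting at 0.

bar 0: v0=D3 v1=D4 v2=A4 downbeat P5
bar 1: v0=E3 v1=G3 v2=F4 downbeat m2
bar 2: v0=F3 v1=C5 v2=A4 downbeat M3
bar 3: v0=E3 v1=E4 v2=F4 downbeat m2
bar 4: v0=E3 v1=C4 v2=G4 downbeat m3
bar 5: v0=D3 v1=D4 v2=A4 downbeat P5
  -> R4 @ bar 1 tick 0 v(0, 2): E3/F4 m2 untreated
  -> R2 @ bar 2 tick 0 v(0, 1): E3/G3 m3 -> F3/C5 P5 similar
  -> R3 @ bar 2 tick 0 v(1, 2): C5 above A4
  -> R7 @ bar 2 tick 0 v(1,): G3->C5 leap 17st
  -> R3 @ bar 2 tick 1 v(1, 2): C5 above A4
  -> R3 @ bar 2 tick 2 v(1, 2): C5 above A4
  -> R3 @ bar 2 tick 3 v(1, 2): C5 above A4
  -> R2 @ bar 3 tick 0 v(0, 1): F3/C5 P5 -> E3/E4 P8 similar
  -> R4 @ bar 3 tick 0 v(0, 2): E3/F4 m2 untreated
  -> R1 @ bar 5 tick 0 v(1, 2): C4/G4 P5 -> D4/A4 P5 similar

(1, 0, R4, (0, 2))
(2, 0, R2, (0, 1))
(2, 0, R3, (1, 2))
(2, 0, R7, (1,))
(2, 1, R3, (1, 2))
(2, 2, R3, (1, 2))
(2, 3, R3, (1, 2))
(3, 0, R2, (0, 1))
(3, 0, R4, (0, 2))
(5, 0, R1, (1, 2))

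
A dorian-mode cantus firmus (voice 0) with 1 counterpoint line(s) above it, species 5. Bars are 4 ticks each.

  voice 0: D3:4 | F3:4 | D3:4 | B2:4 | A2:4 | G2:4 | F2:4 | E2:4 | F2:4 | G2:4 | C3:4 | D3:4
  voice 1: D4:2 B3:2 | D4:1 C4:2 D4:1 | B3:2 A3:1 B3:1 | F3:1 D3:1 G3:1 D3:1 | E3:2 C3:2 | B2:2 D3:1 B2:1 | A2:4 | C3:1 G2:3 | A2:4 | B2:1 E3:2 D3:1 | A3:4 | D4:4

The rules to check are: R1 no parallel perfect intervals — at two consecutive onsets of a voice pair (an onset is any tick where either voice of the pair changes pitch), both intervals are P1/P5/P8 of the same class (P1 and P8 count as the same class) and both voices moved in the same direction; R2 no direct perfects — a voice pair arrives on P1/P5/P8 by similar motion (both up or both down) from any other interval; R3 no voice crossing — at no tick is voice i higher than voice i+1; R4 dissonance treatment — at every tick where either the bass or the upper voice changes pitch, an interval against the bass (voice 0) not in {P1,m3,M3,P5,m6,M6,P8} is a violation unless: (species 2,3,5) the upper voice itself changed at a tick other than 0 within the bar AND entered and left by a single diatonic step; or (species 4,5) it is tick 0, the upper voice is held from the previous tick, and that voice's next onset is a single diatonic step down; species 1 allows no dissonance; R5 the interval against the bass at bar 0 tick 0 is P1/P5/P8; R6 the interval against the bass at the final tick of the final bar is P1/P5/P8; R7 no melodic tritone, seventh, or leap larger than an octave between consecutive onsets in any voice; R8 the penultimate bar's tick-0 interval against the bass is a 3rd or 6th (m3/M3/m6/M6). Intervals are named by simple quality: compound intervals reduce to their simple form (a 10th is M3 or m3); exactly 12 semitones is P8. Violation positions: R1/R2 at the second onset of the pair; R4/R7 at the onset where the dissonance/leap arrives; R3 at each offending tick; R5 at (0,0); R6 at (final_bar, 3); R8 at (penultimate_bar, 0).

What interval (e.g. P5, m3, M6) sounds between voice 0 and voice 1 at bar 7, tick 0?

m6

voice 0=E2 voice 1=C3 -> m6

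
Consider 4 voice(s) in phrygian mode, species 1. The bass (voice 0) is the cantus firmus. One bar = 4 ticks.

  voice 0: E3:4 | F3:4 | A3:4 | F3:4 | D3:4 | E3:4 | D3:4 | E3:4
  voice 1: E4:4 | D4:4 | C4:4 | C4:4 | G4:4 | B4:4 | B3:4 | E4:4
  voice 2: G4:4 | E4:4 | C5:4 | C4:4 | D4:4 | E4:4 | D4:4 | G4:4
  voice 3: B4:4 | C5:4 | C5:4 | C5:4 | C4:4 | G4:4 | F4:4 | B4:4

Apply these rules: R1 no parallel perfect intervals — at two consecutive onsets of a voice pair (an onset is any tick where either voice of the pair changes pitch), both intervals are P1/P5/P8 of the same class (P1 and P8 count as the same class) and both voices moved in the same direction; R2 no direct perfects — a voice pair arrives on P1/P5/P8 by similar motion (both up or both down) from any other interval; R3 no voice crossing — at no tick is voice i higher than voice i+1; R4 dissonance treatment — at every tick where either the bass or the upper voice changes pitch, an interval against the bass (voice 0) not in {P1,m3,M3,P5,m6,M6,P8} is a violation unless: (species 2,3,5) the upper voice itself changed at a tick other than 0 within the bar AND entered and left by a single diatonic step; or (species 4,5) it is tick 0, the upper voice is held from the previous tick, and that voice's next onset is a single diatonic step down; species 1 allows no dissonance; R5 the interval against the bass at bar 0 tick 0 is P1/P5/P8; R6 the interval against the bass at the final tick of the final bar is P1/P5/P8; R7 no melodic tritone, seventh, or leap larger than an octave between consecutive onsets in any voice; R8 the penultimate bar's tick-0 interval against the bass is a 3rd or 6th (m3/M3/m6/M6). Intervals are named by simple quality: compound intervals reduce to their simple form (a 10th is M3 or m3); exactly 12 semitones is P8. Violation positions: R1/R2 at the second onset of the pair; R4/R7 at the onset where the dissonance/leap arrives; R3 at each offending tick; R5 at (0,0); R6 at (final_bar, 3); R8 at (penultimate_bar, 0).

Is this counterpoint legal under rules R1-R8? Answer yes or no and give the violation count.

bar 0: v0=E3 v1=E4 v2=G4 v3=B4 (P5)
bar 1: v0=F3 v1=D4 v2=E4 v3=C5 (P5)
bar 2: v0=A3 v1=C4 v2=C5 v3=C5 (m3)
bar 3: v0=F3 v1=C4 v2=C4 v3=C5 (P5)
bar 4: v0=D3 v1=G4 v2=D4 v3=C4 (m7)
bar 5: v0=E3 v1=B4 v2=E4 v3=G4 (m3)
bar 6: v0=D3 v1=B3 v2=D4 v3=F4 (m3)
bar 7: v0=E3 v1=E4 v2=G4 v3=B4 (P5)
  R5 @ bar0.0: opens on m3
  R1 @ bar1.0: E3/B4 P5 -> F3/C5 P5 similar
  R4 @ bar1.0: F3/E4 M7 untreated
  R2 @ bar3.0: A3/C5 m3 -> F3/C4 P5 similar
  R3 @ bar4.0: G4 above D4
  R3 @ bar4.0: D4 above C4
  R4 @ bar4.0: D3/G4 P4 untreated
  R4 @ bar4.0: D3/C4 m7 untreated
  R3 @ bar4.1: G4 above D4
  R3 @ bar4.1: D4 above C4
  R3 @ bar4.2: G4 above D4
  R3 @ bar4.2: D4 above C4
  R3 @ bar4.3: G4 above D4
  R3 @ bar4.3: D4 above C4
  R1 @ bar5.0: D3/D4 P8 -> E3/E4 P8 similar
  R2 @ bar5.0: D3/G4 P4 -> E3/B4 P5 similar
  R2 @ bar5.0: G4/D4 P4 -> B4/E4 P5 similar
  R3 @ bar5.0: B4 above E4
  R3 @ bar5.1: B4 above E4
  R3 @ bar5.2: B4 above E4
  R3 @ bar5.3: B4 above E4
  R1 @ bar6.0: E3/E4 P8 -> D3/D4 P8 similar
  R8 @ bar6.0: penult P8 not 3rd/6th
  R2 @ bar7.0: D3/B3 M6 -> E3/E4 P8 similar
  R2 @ bar7.0: D3/F4 m3 -> E3/B4 P5 similar
  R2 @ bar7.0: B3/F4 TT -> E4/B4 P5 similar
  R7 @ bar7.0: F4->B4 leap 6st
  R6 @ bar7.3: closes on m3

No (28 violations)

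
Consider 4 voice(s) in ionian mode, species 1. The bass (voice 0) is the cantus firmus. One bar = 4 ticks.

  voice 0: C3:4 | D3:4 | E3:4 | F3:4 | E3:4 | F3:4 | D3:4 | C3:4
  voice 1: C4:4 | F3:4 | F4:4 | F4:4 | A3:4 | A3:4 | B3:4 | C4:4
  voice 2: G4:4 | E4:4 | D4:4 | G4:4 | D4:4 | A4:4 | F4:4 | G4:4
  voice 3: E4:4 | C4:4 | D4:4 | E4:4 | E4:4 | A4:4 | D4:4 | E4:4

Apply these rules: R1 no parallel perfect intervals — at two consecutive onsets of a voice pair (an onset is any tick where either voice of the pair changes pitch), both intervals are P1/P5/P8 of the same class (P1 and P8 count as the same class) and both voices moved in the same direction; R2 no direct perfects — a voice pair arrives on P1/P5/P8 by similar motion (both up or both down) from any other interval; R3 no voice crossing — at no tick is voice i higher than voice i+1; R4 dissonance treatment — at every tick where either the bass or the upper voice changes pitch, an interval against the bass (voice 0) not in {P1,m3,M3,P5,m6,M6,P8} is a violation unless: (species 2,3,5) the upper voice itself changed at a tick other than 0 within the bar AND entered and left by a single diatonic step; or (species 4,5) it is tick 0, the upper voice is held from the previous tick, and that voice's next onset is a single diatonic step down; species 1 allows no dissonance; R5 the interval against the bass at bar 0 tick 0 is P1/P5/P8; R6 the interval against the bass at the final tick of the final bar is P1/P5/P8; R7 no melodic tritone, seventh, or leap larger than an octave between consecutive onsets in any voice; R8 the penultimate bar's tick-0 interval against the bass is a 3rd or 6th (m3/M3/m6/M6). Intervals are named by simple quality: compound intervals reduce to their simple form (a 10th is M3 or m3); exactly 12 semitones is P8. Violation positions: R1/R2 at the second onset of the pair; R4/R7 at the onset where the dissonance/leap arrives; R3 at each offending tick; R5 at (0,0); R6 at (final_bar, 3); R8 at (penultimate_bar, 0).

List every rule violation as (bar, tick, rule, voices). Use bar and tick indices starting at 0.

(0, 0, R3, (2, 3))
(0, 0, R5, (0, 3))
(0, 1, R3, (2, 3))
(0, 2, R3, (2, 3))
(0, 3, R3, (2, 3))
(1, 0, R2, (1, 3))
(1, 0, R3, (2, 3))
(1, 0, R4, (0, 2))
(1, 0, R4, (0, 3))
(1, 1, R3, (2, 3))
(1, 2, R3, (2, 3))
(1, 3, R3, (2, 3))
(2, 0, R3, (1, 2))
(2, 0, R4, (0, 1))
(2, 0, R4, (0, 2))
(2, 0, R4, (0, 3))
(2, 1, R3, (1, 2))
(2, 2, R3, (1, 2))
(2, 3, R3, (1, 2))
(3, 0, R3, (2, 3))
(3, 0, R4, (0, 2))
(3, 0, R4, (0, 3))
(3, 1, R3, (2, 3))
(3, 2, R3, (2, 3))
(3, 3, R3, (2, 3))
(4, 0, R4, (0, 1))
(4, 0, R4, (0, 2))
(5, 0, R2, (2, 3))
(6, 0, R2, (0, 3))
(6, 0, R3, (2, 3))
(6, 0, R8, (0, 3))
(6, 1, R3, (2, 3))
(6, 2, R3, (2, 3))
(6, 3, R3, (2, 3))
(7, 0, R2, (1, 2))
(7, 0, R3, (2, 3))
(7, 1, R3, (2, 3))
(7, 2, R3, (2, 3))
(7, 3, R3, (2, 3))
(7, 3, R6, (0, 3))

bar 0: v0=C3 v1=C4 v2=G4 v3=E4 downbeat M3
bar 1: v0=D3 v1=F3 v2=E4 v3=C4 downbeat m7
bar 2: v0=E3 v1=F4 v2=D4 v3=D4 downbeat m7
bar 3: v0=F3 v1=F4 v2=G4 v3=E4 downbeat M7
bar 4: v0=E3 v1=A3 v2=D4 v3=E4 downbeat P8
bar 5: v0=F3 v1=A3 v2=A4 v3=A4 downbeat M3
bar 6: v0=D3 v1=B3 v2=F4 v3=D4 downbeat P8
bar 7: v0=C3 v1=C4 v2=G4 v3=E4 downbeat M3
  -> R3 @ bar 0 tick 0 v(2, 3): G4 above E4
  -> R5 @ bar 0 tick 0 v(0, 3): opens on M3
  -> R3 @ bar 0 tick 1 v(2, 3): G4 above E4
  -> R3 @ bar 0 tick 2 v(2, 3): G4 above E4
  -> R3 @ bar 0 tick 3 v(2, 3): G4 above E4
  -> R2 @ bar 1 tick 0 v(1, 3): C4/E4 M3 -> F3/C4 P5 similar
  -> R3 @ bar 1 tick 0 v(2, 3): E4 above C4
  -> R4 @ bar 1 tick 0 v(0, 2): D3/E4 M2 untreated
  -> R4 @ bar 1 tick 0 v(0, 3): D3/C4 m7 untreated
  -> R3 @ bar 1 tick 1 v(2, 3): E4 above C4
  -> R3 @ bar 1 tick 2 v(2, 3): E4 above C4
  -> R3 @ bar 1 tick 3 v(2, 3): E4 above C4
  -> R3 @ bar 2 tick 0 v(1, 2): F4 above D4
  -> R4 @ bar 2 tick 0 v(0, 1): E3/F4 m2 untreated
  -> R4 @ bar 2 tick 0 v(0, 2): E3/D4 m7 untreated
  -> R4 @ bar 2 tick 0 v(0, 3): E3/D4 m7 untreated
  -> R3 @ bar 2 tick 1 v(1, 2): F4 above D4
  -> R3 @ bar 2 tick 2 v(1, 2): F4 above D4
  -> R3 @ bar 2 tick 3 v(1, 2): F4 above D4
  -> R3 @ bar 3 tick 0 v(2, 3): G4 above E4
  -> R4 @ bar 3 tick 0 v(0, 2): F3/G4 M2 untreated
  -> R4 @ bar 3 tick 0 v(0, 3): F3/E4 M7 untreated
  -> R3 @ bar 3 tick 1 v(2, 3): G4 above E4
  -> R3 @ bar 3 tick 2 v(2, 3): G4 above E4
  -> R3 @ bar 3 tick 3 v(2, 3): G4 above E4
  -> R4 @ bar 4 tick 0 v(0, 1): E3/A3 P4 untreated
  -> R4 @ bar 4 tick 0 v(0, 2): E3/D4 m7 untreated
  -> R2 @ bar 5 tick 0 v(2, 3): D4/E4 M2 -> A4/A4 P1 similar
  -> R2 @ bar 6 tick 0 v(0, 3): F3/A4 M3 -> D3/D4 P8 similar
  -> R3 @ bar 6 tick 0 v(2, 3): F4 above D4
  -> R8 @ bar 6 tick 0 v(0, 3): penult P8 not 3rd/6th
  -> R3 @ bar 6 tick 1 v(2, 3): F4 above D4
  -> R3 @ bar 6 tick 2 v(2, 3): F4 above D4
  -> R3 @ bar 6 tick 3 v(2, 3): F4 above D4
  -> R2 @ bar 7 tick 0 v(1, 2): B3/F4 TT -> C4/G4 P5 similar
  -> R3 @ bar 7 tick 0 v(2, 3): G4 above E4
  -> R3 @ bar 7 tick 1 v(2, 3): G4 above E4
  -> R3 @ bar 7 tick 2 v(2, 3): G4 above E4
  -> R3 @ bar 7 tick 3 v(2, 3): G4 above E4
  -> R6 @ bar 7 tick 3 v(0, 3): closes on M3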